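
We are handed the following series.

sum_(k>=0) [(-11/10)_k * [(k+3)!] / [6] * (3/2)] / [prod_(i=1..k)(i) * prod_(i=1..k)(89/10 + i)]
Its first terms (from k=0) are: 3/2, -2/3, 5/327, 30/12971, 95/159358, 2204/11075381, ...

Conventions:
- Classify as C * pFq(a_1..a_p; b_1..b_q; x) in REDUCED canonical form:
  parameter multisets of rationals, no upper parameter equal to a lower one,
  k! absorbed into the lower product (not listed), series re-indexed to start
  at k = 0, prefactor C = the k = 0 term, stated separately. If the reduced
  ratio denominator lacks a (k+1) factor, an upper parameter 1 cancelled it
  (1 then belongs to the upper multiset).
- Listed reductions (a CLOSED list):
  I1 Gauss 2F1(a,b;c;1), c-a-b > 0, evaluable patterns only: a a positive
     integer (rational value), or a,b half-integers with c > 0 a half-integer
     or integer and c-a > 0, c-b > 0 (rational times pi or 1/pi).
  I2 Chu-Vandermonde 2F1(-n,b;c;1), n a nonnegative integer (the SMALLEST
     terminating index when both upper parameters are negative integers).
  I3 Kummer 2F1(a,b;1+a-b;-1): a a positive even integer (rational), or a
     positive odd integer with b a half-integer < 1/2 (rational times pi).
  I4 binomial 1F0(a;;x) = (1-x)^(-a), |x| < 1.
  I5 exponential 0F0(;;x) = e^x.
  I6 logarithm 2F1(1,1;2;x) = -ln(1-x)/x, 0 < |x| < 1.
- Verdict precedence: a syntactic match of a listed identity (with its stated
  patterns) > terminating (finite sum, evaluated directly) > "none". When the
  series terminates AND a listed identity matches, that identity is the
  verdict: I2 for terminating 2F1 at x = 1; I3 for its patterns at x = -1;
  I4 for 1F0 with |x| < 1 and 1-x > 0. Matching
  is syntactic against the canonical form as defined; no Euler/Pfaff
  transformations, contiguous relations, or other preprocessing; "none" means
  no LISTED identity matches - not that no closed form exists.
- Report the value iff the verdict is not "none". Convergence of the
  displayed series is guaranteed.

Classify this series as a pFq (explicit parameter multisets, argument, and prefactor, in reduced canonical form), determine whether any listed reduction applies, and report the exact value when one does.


Prefactor 3/2, argument 1: 2F1 with upper {-11/10, 4} over lower {99/10}. Verdict: this is Gauss's theorem (I1) (x = 1: the Gamma ratio telescopes since c-a-b = 7 > 0 and a = 4 in Z>0). Sum: 9541067/11200000.

Structural cue: from the first term 3/2: the product of the first k integers (prefactor 3/2) is k!.
Adjacent-term ratio: r(k) = 1 * (k-11/10) (k+4) / [(k+99/10) (k+1)] - rational in k. x = 1; t_0 = 3/2; negate the roots.


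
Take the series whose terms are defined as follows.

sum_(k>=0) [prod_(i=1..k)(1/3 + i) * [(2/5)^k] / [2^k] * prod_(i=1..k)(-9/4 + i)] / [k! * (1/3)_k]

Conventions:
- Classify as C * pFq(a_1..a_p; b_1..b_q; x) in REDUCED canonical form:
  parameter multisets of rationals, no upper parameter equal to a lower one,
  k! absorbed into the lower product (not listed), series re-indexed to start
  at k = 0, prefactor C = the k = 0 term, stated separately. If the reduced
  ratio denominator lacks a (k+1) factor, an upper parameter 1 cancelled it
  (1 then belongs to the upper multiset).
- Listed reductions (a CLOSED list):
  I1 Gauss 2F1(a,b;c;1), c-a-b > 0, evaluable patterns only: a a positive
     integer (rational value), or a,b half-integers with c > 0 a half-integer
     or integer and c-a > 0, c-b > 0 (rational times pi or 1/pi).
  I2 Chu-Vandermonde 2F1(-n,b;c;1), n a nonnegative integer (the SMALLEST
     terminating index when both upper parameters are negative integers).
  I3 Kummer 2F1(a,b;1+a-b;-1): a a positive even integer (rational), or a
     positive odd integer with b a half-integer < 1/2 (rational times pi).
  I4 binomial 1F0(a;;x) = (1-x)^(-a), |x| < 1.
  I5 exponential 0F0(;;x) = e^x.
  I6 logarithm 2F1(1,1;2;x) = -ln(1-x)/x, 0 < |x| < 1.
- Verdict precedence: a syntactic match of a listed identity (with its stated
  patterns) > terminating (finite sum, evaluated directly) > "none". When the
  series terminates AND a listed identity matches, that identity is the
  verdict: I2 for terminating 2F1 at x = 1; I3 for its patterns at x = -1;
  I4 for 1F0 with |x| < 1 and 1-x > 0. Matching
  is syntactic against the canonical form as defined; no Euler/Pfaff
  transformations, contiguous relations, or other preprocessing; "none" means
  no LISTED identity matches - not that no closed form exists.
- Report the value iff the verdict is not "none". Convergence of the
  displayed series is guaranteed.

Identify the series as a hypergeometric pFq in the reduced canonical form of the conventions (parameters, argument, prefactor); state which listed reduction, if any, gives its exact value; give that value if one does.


Reduced: x = 1/5, 2F1, upper = {-5/4, 4/3}, lower = {1/3}, C = 1. Verdict: none. A 2F1 with upper {-5/4, 4/3} fits none of I1-I6 at x = 1/5; the sum runs forever.

Structural cue: t_0 being 1, the running product (C = 1, x = 1/5) telescopes to a rising factorial.
Consecutive-term ratio: r(k) = (1/5) * (k-5/4) (k+4/3) / [(k+1/3) (k+1)] - rational in k. x = (1/5); t_0 = 1; negate the roots.


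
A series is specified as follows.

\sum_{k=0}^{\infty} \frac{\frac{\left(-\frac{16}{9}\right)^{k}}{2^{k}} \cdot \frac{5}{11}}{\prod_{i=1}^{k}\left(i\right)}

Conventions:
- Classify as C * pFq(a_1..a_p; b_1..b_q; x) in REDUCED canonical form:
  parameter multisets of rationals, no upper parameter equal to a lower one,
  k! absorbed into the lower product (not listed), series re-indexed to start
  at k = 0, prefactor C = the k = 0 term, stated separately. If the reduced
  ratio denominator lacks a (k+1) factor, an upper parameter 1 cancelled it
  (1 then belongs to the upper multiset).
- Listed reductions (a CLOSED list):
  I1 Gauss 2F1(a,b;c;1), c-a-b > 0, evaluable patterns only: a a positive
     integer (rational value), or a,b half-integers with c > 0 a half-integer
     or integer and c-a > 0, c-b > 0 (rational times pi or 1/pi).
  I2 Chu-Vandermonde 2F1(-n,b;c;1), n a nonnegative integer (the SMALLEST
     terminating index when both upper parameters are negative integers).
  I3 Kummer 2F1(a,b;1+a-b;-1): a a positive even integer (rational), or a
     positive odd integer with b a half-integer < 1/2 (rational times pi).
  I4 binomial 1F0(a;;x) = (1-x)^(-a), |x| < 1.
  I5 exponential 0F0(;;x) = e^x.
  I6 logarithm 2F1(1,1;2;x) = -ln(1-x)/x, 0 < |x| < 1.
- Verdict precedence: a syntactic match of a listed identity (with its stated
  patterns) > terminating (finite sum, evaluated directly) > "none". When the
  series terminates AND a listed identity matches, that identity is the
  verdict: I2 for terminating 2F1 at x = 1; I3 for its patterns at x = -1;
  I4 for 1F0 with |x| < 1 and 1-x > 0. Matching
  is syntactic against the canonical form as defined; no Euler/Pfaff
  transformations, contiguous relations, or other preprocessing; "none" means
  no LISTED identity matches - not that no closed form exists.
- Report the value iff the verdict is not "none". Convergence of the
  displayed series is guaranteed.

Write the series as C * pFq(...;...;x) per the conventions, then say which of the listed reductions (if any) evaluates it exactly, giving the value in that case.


Structural cue: from the first term \frac{5}{11}: the two k-th powers (C = 5/11) combine into one argument.
Adjacent-term ratio: r(k) = -\frac{8}{9} * 1 / [(k+1)] - rational in k. x = -\frac{8}{9}; t_0 = \frac{5}{11}; negate the roots.

This is \frac{5}{11} * 0F0(-; -; -\frac{8}{9}) in reduced canonical form. Verdict: this is the exponential series (I5) (the 0F0 exponential series at x = -\frac{8}{9}). Its exact value is \frac{5}{11} \cdot e^{-\frac{8}{9}}.


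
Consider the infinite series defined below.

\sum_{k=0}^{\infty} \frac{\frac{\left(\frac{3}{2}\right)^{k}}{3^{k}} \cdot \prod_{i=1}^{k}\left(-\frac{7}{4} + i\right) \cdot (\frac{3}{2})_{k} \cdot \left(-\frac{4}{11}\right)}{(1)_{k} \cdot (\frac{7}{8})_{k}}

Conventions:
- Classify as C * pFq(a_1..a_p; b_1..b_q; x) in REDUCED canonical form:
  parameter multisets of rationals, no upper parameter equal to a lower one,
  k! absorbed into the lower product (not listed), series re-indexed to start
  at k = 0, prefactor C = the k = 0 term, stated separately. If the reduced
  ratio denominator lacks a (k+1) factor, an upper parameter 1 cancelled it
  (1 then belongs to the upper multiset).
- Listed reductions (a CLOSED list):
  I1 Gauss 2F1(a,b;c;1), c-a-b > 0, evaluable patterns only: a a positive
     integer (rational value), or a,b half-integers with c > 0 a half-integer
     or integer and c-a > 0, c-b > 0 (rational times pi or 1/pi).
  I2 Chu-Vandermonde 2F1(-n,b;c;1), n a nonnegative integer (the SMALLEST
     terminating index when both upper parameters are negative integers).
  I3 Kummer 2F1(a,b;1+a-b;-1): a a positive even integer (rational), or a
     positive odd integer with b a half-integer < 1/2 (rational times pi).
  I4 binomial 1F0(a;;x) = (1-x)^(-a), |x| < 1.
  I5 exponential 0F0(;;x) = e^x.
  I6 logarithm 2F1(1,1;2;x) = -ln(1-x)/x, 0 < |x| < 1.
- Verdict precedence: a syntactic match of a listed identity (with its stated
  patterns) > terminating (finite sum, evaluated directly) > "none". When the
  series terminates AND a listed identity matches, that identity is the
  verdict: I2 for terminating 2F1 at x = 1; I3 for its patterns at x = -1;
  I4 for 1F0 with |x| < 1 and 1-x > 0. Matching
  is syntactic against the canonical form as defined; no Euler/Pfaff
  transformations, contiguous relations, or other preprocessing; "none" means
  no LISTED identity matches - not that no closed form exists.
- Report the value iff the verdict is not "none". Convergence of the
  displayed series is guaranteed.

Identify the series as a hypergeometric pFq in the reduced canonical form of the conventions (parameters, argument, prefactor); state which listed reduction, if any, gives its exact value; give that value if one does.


With C = -\frac{4}{11}: the canonical form is 2F1(-\frac{3}{4}, \frac{3}{2}; \frac{7}{8}; \frac{1}{2}). Verdict: none. No listed pattern accepts 2F1(-\frac{3}{4}, \frac{3}{2}; \frac{7}{8}; \frac{1}{2}).

Key step: t_0 = -\frac{4}{11} here, and the two k-th powers (prefactor -4/11) combine into one argument.
Consecutive-term ratio: r(k) = \frac{1}{2} * (k-\frac{3}{4}) (k+\frac{3}{2}) / [(k+\frac{7}{8}) (k+1)] - rational; roots negated = parameters, x = \frac{1}{2}, C = -\frac{4}{11}.


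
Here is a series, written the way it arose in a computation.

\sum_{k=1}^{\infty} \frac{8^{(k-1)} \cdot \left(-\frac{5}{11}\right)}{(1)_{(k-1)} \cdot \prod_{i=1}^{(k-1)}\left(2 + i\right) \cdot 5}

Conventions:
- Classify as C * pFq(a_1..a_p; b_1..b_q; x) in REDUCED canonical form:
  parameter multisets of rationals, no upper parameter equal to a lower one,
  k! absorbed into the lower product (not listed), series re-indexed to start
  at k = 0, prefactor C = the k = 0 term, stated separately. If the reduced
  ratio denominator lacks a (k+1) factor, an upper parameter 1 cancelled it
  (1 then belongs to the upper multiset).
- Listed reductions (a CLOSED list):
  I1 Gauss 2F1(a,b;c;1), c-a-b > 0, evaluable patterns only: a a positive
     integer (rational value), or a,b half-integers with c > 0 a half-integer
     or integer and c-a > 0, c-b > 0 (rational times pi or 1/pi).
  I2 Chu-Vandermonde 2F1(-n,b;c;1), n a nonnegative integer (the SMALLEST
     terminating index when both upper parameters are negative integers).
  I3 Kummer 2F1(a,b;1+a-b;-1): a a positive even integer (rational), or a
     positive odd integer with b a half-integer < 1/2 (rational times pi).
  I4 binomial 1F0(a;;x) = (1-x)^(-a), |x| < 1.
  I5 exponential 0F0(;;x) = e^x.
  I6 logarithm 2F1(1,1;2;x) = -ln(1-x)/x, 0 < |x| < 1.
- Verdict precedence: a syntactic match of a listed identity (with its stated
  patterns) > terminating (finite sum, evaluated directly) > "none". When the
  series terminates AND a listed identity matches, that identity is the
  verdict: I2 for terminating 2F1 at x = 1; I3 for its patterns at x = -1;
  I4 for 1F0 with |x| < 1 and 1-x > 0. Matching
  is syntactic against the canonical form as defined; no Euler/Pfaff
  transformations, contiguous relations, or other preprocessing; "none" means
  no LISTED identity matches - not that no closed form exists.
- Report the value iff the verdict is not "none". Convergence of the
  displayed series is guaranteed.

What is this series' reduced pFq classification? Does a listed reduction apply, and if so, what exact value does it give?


The series (x = 8) is 0F1: upper {-}, lower {3}, prefactor -\frac{1}{11}. Verdict: none (x = 8): each listed identity misses the multisets {-} ; {3}.

Key observation: from the first term -\frac{1}{11}: (1)_k (C = -1/11, x = 8) is k! itself.
Adjacent-term ratio: r(k) = 8 * 1 / [(k+3) (k+1)] - rational in k. x = 8; t_0 = -\frac{1}{11}; negate the roots.


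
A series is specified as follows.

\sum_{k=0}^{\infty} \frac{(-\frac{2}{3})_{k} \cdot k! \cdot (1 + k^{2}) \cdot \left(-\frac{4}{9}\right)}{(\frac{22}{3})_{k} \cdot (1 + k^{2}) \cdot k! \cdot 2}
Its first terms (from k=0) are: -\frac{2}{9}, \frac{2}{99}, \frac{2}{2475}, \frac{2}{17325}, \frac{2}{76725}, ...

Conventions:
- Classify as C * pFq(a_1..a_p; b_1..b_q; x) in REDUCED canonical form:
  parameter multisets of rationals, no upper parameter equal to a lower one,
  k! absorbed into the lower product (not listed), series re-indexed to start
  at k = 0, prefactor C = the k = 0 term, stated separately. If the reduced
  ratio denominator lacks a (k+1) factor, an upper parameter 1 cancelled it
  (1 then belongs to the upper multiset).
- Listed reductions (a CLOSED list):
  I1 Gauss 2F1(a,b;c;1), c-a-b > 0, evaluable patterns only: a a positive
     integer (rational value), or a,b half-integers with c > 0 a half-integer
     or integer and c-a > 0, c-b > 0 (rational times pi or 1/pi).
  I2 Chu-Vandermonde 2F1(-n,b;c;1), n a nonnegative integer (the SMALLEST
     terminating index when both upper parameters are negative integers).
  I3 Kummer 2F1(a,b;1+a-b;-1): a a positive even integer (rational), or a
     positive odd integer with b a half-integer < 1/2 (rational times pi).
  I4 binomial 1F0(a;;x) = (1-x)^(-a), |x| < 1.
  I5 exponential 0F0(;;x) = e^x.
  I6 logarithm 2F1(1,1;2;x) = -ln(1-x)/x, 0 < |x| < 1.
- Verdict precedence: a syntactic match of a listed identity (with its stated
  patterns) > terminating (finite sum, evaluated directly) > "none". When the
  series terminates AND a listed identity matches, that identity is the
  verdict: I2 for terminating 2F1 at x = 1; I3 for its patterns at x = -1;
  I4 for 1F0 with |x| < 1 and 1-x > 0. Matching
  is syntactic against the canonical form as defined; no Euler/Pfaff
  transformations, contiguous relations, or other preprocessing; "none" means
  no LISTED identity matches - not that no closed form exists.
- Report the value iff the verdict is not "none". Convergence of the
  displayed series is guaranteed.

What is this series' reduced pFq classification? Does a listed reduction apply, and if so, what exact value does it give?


The series (x = 1) is 2F1: upper {-\frac{2}{3}, 1}, lower {\frac{22}{3}}, prefactor -\frac{2}{9}. Verdict: this is Gauss (I1, integer-parameter pattern) (x = 1: the Gamma ratio telescopes since c-a-b = 7 > 0 and a = 1 in Z>0). Its exact value is -\frac{38}{189}.

First insight: t_0 = -\frac{2}{9} here, and the factorial ratio (C = -2/9) (k+a-1)!/(a-1)! is a rising factorial (a)_k.
Step ratio: r(k) = 1 * (k-\frac{2}{3}) (k+1) / [(k+\frac{22}{3}) (k+1)] - rational; roots negated = parameters, x = 1, C = -\frac{2}{9}.


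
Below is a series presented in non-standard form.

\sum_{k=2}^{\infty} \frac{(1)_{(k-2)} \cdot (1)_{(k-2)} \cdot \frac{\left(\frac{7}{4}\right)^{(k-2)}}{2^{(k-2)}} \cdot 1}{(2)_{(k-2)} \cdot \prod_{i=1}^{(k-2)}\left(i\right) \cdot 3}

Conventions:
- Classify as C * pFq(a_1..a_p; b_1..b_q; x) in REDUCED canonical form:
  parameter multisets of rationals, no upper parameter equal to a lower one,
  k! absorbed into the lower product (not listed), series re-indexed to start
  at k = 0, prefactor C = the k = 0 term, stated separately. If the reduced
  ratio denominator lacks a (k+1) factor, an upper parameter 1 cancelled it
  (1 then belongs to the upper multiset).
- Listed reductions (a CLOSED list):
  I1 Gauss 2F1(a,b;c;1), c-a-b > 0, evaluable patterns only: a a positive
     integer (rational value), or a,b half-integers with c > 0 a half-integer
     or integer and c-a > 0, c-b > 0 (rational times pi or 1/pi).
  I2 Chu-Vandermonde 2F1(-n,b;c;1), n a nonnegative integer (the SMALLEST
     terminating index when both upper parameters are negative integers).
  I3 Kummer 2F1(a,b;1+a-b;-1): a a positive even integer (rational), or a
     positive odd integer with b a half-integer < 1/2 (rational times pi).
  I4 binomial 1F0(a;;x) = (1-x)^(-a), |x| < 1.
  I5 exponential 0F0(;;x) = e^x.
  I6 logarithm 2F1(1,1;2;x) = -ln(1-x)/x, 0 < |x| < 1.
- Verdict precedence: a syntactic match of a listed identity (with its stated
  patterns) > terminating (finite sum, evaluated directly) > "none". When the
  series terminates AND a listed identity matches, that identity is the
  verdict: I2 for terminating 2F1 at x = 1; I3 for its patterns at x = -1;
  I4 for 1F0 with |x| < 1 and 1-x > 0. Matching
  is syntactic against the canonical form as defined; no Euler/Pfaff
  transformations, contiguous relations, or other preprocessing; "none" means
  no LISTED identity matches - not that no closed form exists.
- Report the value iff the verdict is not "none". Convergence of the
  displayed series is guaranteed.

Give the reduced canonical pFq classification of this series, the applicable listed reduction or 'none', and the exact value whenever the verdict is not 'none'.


Structural cue: with t_0 = \frac{1}{3}, the constant factors (C = 1/3) combine into one prefactor.
Ratio: r(k) = \frac{7}{8} * (k+1) (k+1) / [(k+2) (k+1)] - rational in k. x = \frac{7}{8}; t_0 = \frac{1}{3}; negate the roots.

Canonical form: C = \frac{1}{3} times 2F1 with upper {1, 1}, lower {2}, x = \frac{7}{8}. Verdict: the I6 logarithm reduction applies (the logarithm: parameters (1,1;2), x = \frac{7}{8}). Its exact value is \left(-\frac{8}{21}\right) \cdot \ln\left(\frac{1}{8}\right).


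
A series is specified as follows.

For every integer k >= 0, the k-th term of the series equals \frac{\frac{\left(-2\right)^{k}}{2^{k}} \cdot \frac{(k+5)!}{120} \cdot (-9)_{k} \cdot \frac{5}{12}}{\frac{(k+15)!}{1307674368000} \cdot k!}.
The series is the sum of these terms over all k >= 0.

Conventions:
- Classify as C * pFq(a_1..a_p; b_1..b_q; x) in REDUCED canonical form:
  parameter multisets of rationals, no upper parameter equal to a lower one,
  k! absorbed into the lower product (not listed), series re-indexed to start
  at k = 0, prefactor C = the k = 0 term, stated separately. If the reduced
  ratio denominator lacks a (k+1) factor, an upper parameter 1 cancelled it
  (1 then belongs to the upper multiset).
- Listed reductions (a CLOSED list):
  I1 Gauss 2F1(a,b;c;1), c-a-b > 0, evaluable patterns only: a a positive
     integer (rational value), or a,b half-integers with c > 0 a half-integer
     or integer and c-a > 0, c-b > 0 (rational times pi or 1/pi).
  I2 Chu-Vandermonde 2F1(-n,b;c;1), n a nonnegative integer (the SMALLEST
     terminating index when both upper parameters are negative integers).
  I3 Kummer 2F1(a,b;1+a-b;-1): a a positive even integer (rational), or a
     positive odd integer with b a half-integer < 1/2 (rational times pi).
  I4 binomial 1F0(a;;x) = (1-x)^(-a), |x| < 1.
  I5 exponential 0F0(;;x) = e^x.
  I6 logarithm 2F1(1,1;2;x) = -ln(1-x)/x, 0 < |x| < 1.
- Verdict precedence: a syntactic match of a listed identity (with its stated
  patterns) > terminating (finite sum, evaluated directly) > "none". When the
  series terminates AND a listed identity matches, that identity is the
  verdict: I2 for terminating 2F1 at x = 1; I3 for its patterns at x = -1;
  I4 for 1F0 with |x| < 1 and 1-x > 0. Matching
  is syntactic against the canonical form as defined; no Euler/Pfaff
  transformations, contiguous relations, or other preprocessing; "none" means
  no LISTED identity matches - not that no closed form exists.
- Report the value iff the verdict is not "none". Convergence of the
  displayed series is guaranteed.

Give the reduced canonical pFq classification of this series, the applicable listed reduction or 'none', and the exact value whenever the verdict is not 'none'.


Key step: from the first term \frac{5}{12}: the factorial ratio (C = 5/12) (k+a-1)!/(a-1)! is a rising factorial (a)_k.
Consecutive-term ratio: r(k) = -1 * (k-9) (k+6) / [(k+16) (k+1)] - poly over poly, x = -1 from leading terms; C = \frac{5}{12} at k = 0.

This is \frac{5}{12} * 2F1(-9, 6; 16; -1) in reduced canonical form. Verdict: Kummer's theorem (I3) fires (x = -1; c = 16 equals 1+a-b for upper {-9, 6}: listed pattern). Its exact value is \frac{455}{48}.


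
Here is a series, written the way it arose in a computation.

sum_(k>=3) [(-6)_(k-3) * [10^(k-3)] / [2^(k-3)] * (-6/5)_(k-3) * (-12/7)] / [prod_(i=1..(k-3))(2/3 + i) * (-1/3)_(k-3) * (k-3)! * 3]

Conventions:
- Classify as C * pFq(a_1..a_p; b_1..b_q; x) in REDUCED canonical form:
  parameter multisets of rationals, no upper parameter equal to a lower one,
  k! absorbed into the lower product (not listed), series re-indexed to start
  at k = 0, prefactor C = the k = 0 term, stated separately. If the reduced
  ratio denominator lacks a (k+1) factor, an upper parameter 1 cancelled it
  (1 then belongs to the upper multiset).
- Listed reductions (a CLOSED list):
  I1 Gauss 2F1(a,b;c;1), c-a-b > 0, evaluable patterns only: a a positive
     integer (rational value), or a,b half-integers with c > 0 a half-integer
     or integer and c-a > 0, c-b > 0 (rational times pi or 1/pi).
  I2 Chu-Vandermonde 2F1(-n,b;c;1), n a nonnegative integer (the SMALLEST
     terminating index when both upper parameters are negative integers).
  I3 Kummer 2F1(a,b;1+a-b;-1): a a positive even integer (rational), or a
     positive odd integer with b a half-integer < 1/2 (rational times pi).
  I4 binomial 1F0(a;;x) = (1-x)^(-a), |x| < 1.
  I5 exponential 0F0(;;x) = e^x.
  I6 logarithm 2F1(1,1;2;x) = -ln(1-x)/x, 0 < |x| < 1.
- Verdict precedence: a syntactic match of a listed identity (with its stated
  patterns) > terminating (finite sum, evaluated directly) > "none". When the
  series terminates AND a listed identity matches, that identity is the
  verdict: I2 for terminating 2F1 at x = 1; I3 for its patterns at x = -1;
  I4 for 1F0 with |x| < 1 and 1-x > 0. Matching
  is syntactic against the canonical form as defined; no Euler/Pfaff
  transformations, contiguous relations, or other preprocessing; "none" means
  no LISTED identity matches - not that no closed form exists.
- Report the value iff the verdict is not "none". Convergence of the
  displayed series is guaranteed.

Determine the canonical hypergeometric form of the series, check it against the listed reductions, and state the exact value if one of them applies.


Classification (C = -4/7): 2F2 with upper {-6, -6/5}, lower {-1/3, 5/3}, argument x = 5. Verdict: terminating - upper parameter -6 makes this a finite sum (last index 6), evaluated exactly. Value: 24902543293/403172000.

Structural cue: t_0 being -4/7, the lower running product (C = -4/7, x = 5) is a rising factorial.
Step ratio: r(k) = 5 * (k-6) (k-6/5) / [(k-1/3) (k+5/3) (k+1)] - rational; roots negated = parameters, x = 5, C = -4/7.


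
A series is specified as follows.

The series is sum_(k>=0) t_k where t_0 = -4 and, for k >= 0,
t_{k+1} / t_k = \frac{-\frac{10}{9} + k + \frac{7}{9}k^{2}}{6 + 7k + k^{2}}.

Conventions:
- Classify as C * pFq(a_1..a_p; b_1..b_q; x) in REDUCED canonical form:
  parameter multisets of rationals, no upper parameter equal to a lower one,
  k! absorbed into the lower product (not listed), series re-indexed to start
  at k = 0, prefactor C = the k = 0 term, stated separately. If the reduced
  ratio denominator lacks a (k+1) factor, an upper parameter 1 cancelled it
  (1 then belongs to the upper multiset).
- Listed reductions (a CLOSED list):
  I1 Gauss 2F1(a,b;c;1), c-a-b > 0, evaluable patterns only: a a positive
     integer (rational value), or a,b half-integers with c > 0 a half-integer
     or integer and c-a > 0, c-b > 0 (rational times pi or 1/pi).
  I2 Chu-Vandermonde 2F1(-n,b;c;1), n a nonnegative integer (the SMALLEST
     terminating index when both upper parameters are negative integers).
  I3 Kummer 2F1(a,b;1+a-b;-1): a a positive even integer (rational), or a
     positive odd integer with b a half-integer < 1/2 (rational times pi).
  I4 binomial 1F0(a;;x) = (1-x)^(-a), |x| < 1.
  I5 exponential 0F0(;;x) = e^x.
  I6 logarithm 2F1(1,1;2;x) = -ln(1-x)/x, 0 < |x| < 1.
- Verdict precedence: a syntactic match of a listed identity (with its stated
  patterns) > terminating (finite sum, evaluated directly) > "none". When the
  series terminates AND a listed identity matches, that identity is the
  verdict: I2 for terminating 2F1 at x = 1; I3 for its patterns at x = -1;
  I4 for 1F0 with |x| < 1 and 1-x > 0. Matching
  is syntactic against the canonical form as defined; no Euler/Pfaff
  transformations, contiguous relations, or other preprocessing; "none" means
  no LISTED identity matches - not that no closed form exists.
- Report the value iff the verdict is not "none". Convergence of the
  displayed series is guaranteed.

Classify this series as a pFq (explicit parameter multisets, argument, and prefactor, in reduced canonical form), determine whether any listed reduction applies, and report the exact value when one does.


x = \frac{7}{9} here; the reduced form reads 2F1, upper {-\frac{5}{7}, 2}, lower {6}, C = -4. Verdict: none. Every listed pattern misses the 2F1 form at \frac{7}{9}, upper {-\frac{5}{7}, 2}.

Structural cue: x = \frac{7}{9} and the expanded ratio factors over Q; prefactor -4, roots give parameters.
Consecutive-term ratio: r(k) = \frac{7}{9} * (k-\frac{5}{7}) (k+2) / [(k+6) (k+1)] - poly over poly, x = \frac{7}{9} from leading terms; C = -4 at k = 0.


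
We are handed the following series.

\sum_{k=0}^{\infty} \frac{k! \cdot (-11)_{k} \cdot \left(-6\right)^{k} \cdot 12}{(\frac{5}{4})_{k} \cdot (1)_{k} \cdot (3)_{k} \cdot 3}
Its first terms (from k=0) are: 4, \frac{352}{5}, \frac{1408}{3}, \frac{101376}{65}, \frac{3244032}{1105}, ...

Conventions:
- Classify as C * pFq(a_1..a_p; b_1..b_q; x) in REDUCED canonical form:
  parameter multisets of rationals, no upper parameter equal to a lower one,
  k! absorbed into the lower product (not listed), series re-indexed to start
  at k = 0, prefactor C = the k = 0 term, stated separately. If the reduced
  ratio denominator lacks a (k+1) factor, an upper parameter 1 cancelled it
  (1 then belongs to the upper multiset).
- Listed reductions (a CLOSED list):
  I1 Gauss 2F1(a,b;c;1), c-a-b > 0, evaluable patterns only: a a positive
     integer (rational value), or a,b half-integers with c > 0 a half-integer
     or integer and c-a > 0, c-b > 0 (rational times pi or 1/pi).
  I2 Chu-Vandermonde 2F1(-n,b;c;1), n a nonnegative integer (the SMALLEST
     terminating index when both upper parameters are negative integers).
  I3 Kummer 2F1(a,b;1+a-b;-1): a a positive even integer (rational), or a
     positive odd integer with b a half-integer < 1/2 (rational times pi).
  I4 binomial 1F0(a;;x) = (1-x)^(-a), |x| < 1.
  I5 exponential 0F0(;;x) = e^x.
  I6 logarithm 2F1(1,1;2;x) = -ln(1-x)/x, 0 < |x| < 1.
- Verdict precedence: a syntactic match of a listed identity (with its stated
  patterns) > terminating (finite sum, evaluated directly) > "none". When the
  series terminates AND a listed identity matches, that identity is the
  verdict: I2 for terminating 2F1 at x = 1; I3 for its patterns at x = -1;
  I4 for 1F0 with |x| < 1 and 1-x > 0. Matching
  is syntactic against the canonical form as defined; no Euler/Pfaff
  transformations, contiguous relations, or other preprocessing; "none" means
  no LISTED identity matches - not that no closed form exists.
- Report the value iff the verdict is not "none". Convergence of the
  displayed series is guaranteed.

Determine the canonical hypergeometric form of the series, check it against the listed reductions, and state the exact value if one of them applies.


This is 4 * 2F2(-11, 1; \frac{5}{4}, 3; -6) in reduced canonical form. Verdict: terminating at k = 11: the factor (-11)_k kills every later term; summing the 12 survivors is exact. Exact value: \frac{224572082491447612}{18247828974375}.

Structural cue: x = -6 and the factorial ratio (C = 4) (k+a-1)!/(a-1)! is a rising factorial (a)_k.
Consecutive-term ratio: r(k) = -6 * (k-11) (k+1) / [(k+\frac{5}{4}) (k+3) (k+1)] - rational in k. x = -6; t_0 = 4; negate the roots.


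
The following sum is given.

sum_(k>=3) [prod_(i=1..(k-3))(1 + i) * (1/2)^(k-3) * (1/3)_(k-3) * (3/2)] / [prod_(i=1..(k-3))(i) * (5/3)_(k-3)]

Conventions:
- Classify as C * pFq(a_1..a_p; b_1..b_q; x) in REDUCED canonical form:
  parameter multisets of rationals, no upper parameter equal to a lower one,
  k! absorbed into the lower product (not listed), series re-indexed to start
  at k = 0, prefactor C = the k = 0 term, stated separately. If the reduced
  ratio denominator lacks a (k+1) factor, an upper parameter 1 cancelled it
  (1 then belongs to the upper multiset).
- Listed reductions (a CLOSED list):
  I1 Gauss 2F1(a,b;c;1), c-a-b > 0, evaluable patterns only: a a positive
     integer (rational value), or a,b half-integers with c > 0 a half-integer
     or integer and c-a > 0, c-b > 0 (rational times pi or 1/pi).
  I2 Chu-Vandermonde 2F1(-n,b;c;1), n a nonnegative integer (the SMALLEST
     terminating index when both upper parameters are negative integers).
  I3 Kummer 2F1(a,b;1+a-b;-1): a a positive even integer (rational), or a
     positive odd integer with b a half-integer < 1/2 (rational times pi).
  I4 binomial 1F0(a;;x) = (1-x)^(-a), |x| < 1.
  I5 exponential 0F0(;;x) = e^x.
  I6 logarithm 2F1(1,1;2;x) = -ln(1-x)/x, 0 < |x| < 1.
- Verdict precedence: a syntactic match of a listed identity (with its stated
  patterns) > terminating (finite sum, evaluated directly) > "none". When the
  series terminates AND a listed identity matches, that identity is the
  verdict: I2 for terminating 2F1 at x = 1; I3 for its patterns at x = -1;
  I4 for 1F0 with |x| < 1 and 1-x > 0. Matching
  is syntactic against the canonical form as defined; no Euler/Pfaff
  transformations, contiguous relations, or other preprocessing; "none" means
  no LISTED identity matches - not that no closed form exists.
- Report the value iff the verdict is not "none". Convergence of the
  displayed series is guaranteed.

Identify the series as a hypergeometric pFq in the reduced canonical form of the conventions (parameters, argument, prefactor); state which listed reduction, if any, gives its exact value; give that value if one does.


At argument 1/2: a 2F1 with upper {1/3, 2}, lower {5/3}, scaled by C = 3/2. Verdict: none - this 2F1 at x = 1/2 matches no listed pattern, and upper {1/3, 2} holds no stopper.

The tell: with t_0 = 3/2, the running product (C = 3/2, x = 1/2) telescopes to a rising factorial.
Adjacent-term ratio: r(k) = (1/2) * (k+1/3) (k+2) / [(k+5/3) (k+1)] ; factor over Q: parameters, x = (1/2), and C = 3/2.


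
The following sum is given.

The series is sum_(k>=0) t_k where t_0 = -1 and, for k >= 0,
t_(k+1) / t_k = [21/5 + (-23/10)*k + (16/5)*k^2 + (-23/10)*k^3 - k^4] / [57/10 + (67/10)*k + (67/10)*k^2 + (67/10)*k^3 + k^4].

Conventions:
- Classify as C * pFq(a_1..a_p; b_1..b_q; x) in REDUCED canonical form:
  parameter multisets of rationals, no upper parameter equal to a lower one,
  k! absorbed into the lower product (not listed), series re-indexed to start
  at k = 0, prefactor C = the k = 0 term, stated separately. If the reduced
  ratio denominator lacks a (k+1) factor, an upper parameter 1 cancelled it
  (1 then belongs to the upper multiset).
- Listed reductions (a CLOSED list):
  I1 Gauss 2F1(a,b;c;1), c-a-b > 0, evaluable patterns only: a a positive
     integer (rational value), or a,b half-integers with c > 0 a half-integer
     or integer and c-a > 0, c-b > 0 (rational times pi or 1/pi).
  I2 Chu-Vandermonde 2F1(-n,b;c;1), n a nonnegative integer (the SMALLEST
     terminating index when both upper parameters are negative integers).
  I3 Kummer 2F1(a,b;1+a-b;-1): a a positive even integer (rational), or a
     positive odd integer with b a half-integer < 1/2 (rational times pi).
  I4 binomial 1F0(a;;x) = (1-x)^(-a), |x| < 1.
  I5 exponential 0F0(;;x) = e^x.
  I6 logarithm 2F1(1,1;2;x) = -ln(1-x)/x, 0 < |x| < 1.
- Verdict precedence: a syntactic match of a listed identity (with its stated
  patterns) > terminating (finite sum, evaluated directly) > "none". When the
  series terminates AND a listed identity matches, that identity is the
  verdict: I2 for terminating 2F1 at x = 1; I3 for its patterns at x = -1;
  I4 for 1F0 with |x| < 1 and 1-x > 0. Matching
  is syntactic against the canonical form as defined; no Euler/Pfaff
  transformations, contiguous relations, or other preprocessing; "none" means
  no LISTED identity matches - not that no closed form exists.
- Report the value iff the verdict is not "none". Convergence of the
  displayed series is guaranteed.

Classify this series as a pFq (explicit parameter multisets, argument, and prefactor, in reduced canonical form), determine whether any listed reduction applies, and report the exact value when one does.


x = -1 here; the reduced form reads 2F1, upper {-6/5, 7/2}, lower {57/10}, C = -1. Verdict: none - at argument -1 the multisets {-6/5, 7/2} ; {57/10} match no listed identity.

Key step: x = (-1) and roots of the ratio polynomials (prefactor -1) are the negated parameters.
Adjacent-term ratio: r(k) = (-1) * (k-6/5) (k+7/2) / [(k+57/10) (k+1)] - poly over poly, x = (-1) from leading terms; C = -1 at k = 0.


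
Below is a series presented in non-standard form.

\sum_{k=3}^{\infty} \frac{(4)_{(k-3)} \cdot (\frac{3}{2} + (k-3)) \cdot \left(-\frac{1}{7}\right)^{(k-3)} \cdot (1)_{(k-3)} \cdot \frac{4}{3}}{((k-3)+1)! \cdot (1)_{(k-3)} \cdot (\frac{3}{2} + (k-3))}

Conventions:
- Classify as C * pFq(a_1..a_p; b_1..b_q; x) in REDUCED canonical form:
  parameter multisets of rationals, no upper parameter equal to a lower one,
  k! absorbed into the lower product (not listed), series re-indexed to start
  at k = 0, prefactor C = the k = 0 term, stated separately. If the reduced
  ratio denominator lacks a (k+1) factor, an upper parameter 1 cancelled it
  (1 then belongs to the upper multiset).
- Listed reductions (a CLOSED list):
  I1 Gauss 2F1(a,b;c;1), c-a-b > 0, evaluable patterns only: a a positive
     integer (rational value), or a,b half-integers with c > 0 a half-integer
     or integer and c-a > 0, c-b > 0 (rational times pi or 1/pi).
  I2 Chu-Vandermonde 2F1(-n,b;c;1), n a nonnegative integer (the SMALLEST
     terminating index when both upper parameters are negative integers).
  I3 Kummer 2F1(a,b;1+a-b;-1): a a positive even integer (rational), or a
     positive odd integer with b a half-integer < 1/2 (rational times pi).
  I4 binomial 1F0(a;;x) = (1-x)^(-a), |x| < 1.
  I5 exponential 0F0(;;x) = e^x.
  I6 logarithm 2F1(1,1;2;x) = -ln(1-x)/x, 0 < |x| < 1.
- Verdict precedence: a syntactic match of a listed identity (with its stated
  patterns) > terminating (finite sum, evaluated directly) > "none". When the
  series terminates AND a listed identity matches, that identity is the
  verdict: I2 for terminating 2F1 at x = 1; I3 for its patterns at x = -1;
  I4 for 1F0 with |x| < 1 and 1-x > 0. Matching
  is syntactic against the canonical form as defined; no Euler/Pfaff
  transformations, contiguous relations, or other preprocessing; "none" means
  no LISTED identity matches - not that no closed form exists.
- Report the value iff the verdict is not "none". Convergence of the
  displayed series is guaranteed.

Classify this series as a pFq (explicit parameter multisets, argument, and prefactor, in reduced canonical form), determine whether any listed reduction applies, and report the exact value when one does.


With C = \frac{4}{3}: the canonical form is 2F1(1, 4; 2; -\frac{1}{7}). Verdict: none - this 2F1 at x = -\frac{1}{7} matches no listed pattern, and upper {1, 4} holds no stopper.

Key observation: t_0 being \frac{4}{3}, the denominator's factorial ratio (prefactor 4/3) is a lower Pochhammer.
Ratio: r(k) = -\frac{1}{7} * (k+1) (k+4) / [(k+2) (k+1)] - rational; roots negated = parameters, x = -\frac{1}{7}, C = \frac{4}{3}.


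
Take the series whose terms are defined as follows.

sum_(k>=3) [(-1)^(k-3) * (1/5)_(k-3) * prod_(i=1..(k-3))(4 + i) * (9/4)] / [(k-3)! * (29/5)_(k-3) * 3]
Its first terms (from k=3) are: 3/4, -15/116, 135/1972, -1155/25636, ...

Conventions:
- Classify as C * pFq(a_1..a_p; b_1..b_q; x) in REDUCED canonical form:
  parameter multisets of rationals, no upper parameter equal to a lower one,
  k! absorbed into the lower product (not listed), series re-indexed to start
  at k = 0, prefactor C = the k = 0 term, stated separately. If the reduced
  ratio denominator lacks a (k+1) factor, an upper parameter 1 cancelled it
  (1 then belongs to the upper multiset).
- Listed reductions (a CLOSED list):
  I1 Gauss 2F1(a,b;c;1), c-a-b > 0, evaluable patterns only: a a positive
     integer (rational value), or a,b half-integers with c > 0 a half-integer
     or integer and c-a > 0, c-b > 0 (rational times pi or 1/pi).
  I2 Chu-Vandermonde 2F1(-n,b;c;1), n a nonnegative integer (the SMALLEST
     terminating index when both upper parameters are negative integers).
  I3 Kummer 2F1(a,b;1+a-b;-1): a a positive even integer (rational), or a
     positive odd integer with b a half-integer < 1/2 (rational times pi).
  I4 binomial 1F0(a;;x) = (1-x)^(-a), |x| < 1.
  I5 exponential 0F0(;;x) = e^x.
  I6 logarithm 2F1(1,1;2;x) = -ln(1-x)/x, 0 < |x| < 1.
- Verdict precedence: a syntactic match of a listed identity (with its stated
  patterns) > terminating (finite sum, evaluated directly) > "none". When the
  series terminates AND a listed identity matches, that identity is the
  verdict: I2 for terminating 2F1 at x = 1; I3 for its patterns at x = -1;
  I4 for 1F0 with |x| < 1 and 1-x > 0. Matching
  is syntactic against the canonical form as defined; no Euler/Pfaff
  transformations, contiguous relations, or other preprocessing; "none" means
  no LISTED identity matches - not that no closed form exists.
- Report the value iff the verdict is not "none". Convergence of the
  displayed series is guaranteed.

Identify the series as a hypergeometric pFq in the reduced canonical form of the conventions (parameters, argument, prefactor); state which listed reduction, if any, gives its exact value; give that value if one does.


Canonical form: C = 3/4 times 2F1 with upper {1/5, 5}, lower {29/5}, x = -1. Verdict: none (x = -1): each listed identity misses the multisets {1/5, 5} ; {29/5}.

First insight: t_0 being 3/4, the running product (prefactor 3/4) telescopes to a rising factorial.
Term ratio: r(k) = (-1) * (k+1/5) (k+5) / [(k+29/5) (k+1)] - rational in k. x = (-1); t_0 = 3/4; negate the roots.


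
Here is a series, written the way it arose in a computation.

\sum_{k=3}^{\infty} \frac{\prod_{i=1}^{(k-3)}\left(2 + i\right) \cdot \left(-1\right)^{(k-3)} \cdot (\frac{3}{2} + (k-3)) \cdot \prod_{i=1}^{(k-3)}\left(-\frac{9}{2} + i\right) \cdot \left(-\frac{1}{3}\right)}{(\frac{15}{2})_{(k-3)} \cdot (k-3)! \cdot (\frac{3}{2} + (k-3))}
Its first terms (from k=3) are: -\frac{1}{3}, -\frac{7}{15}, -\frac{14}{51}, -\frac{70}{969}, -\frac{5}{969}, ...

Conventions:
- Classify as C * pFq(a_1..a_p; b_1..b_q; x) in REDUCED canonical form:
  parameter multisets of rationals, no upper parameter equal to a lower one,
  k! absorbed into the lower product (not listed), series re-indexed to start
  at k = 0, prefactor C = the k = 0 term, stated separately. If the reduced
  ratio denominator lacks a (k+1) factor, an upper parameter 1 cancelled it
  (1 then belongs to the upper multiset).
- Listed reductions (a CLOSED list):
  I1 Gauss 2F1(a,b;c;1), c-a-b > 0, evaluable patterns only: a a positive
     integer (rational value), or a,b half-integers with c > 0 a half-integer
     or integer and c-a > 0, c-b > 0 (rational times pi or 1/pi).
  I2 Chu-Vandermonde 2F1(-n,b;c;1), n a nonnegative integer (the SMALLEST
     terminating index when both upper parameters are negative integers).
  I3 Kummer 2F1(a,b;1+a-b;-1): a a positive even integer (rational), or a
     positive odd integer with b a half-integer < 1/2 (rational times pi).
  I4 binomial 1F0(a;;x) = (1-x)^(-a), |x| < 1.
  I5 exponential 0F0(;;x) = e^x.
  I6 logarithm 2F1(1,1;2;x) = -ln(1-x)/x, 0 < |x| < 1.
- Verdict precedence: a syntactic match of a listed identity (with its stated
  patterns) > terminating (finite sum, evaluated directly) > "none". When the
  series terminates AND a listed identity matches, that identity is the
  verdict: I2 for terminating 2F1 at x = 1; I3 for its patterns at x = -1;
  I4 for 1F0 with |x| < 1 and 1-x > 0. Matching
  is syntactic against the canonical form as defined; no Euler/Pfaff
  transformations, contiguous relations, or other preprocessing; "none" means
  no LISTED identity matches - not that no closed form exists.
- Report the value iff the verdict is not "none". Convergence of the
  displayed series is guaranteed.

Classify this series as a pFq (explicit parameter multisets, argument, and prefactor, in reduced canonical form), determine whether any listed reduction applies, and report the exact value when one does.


This is -\frac{1}{3} * 2F1(-\frac{7}{2}, 3; \frac{15}{2}; -1) in reduced canonical form. Verdict: Kummer (I3) applies (x = -1; c = \frac{15}{2} equals 1+a-b for upper {-\frac{7}{2}, 3}: listed pattern). Hence: \left(-\frac{3003}{8192}\right) \cdot \pi.

Key step: t_0 being -\frac{1}{3}, the running product (C = -1/3) telescopes to a rising factorial.
Step ratio: r(k) = -1 * (k-\frac{7}{2}) (k+3) / [(k+\frac{15}{2}) (k+1)] - rational in k. x = -1; t_0 = -\frac{1}{3}; negate the roots.
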